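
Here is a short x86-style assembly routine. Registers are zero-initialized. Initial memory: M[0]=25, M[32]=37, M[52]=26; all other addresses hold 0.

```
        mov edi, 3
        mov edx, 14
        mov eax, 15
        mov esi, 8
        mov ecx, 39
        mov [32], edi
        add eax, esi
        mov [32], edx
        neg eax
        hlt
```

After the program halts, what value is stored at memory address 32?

after mov edi, 3: edi=3
after mov edx, 14: edx=14
after mov eax, 15: eax=15
after mov esi, 8: esi=8
after mov ecx, 39: ecx=39
mov [32], edi → M[32]=3
after add eax, esi: eax=15+8=23
mov [32], edx → M[32]=14
after neg eax: eax=-(23)=-23
halt.

14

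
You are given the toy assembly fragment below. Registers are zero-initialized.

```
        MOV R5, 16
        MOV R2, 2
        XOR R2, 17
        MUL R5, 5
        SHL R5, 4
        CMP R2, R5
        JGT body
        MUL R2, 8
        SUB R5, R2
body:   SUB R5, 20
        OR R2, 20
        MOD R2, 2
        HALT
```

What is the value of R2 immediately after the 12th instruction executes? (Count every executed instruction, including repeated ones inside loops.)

after MOV R5, 16: R5=16
after MOV R2, 2: R2=2
after XOR R2, 17: R2=2^17=19
after MUL R5, 5: R5=16*5=80
after SHL R5, 4: R5=80<<4=1280
CMP R2, R5  (cmp 19,1280)
JGT body: not taken
after MUL R2, 8: R2=19*8=152
after SUB R5, R2: R5=1280-152=1128
after SUB R5, 20: R5=1128-20=1108
after OR R2, 20: R2=152|20=156
after MOD R2, 2: R2=156%2=0
After step 12: R2 = 0.

0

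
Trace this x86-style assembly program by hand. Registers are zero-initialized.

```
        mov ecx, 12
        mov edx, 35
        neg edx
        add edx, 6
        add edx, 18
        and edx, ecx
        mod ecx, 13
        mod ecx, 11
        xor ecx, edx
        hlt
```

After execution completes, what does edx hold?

4

after mov ecx, 12: ecx=12
after mov edx, 35: edx=35
after neg edx: edx=-(35)=-35
after add edx, 6: edx=(-35)+6=-29
after add edx, 18: edx=(-29)+18=-11
after and edx, ecx: edx=(-11)&12=4
after mod ecx, 13: ecx=12%13=12
after mod ecx, 11: ecx=12%11=1
after xor ecx, edx: ecx=1^4=5
halt.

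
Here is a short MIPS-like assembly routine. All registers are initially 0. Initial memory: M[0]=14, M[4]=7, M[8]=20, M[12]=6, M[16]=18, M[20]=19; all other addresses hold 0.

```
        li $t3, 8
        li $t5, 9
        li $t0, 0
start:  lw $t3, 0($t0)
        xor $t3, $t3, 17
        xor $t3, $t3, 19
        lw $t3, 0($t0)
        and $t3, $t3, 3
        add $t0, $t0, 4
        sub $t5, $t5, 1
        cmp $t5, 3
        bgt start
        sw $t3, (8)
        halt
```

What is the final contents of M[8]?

3

$t3=8
$t5=9
$t0=0
$t3=M[0]=14
$t3=14^17=31
$t3=31^19=12
$t3=M[0]=14
$t3=14&3=2
$t0=0+4=4
$t5=9-1=8
cmp $t5, 3  (cmp 8,3)
bgt start: taken
$t3=M[4]=7
$t3=7^17=22
$t3=22^19=5
$t3=M[4]=7
$t3=7&3=3
$t0=4+4=8
$t5=8-1=7
cmp $t5, 3  (cmp 7,3)
bgt start: taken
$t3=M[8]=20
$t3=20^17=5
$t3=5^19=22
$t3=M[8]=20
$t3=20&3=0
$t0=8+4=12
$t5=7-1=6
cmp $t5, 3  (cmp 6,3)
bgt start: taken
$t3=M[12]=6
$t3=6^17=23
$t3=23^19=4
$t3=M[12]=6
$t3=6&3=2
$t0=12+4=16
$t5=6-1=5
cmp $t5, 3  (cmp 5,3)
bgt start: taken
$t3=M[16]=18
$t3=18^17=3
$t3=3^19=16
$t3=M[16]=18
$t3=18&3=2
$t0=16+4=20
$t5=5-1=4
cmp $t5, 3  (cmp 4,3)
bgt start: taken
$t3=M[20]=19
$t3=19^17=2
$t3=2^19=17
$t3=M[20]=19
$t3=19&3=3
$t0=20+4=24
$t5=4-1=3
cmp $t5, 3  (cmp 3,3)
bgt start: not taken
sw $t3, (8) → M[8]=3
halt.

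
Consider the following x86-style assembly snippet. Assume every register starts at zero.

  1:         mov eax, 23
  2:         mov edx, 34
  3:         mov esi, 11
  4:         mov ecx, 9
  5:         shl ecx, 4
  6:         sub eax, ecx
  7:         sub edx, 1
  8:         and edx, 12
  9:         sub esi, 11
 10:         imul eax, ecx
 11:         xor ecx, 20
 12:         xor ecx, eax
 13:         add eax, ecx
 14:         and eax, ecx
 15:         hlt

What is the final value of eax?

after mov eax, 23: eax=23
after mov edx, 34: edx=34
after mov esi, 11: esi=11
after mov ecx, 9: ecx=9
after shl ecx, 4: ecx=9<<4=144
after sub eax, ecx: eax=23-144=-121
after sub edx, 1: edx=34-1=33
after and edx, 12: edx=33&12=0
after sub esi, 11: esi=11-11=0
after imul eax, ecx: eax=(-121)*144=-17424
after xor ecx, 20: ecx=144^20=132
after xor ecx, eax: ecx=132^(-17424)=-17548
after add eax, ecx: eax=(-17424)+(-17548)=-34972
after and eax, ecx: eax=(-34972)&(-17548)=-52380
halt.

-52380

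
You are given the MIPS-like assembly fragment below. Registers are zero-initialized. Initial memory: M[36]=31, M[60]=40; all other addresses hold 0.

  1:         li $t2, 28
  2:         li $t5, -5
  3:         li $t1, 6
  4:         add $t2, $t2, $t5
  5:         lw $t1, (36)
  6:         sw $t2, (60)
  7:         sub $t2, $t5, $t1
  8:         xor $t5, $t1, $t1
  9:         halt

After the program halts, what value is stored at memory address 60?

23

after li $t2, 28: $t2=28
after li $t5, -5: $t5=-5
after li $t1, 6: $t1=6
after add $t2, $t2, $t5: $t2=28+(-5)=23
after lw $t1, (36): $t1=M[36]=31
sw $t2, (60) → M[60]=23
after sub $t2, $t5, $t1: $t2=(-5)-31=-36
after xor $t5, $t1, $t1: $t5=31^31=0
halt.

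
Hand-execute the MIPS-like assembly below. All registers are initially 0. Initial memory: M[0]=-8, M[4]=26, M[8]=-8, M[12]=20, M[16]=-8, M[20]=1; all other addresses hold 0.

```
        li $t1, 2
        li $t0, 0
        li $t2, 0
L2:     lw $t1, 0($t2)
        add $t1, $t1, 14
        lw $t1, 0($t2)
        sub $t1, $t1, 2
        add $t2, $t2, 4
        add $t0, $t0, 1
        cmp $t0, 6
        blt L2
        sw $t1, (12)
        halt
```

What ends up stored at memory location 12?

-1

li $t1, 2 → $t1=2
li $t0, 0 → $t0=0
li $t2, 0 → $t2=0
lw $t1, 0($t2) → $t1=M[0]=-8
add $t1, $t1, 14 → $t1=(-8)+14=6
lw $t1, 0($t2) → $t1=M[0]=-8
sub $t1, $t1, 2 → $t1=(-8)-2=-10
add $t2, $t2, 4 → $t2=0+4=4
add $t0, $t0, 1 → $t0=0+1=1
cmp $t0, 6  (cmp 1,6)
blt L2: taken
lw $t1, 0($t2) → $t1=M[4]=26
add $t1, $t1, 14 → $t1=26+14=40
lw $t1, 0($t2) → $t1=M[4]=26
sub $t1, $t1, 2 → $t1=26-2=24
add $t2, $t2, 4 → $t2=4+4=8
add $t0, $t0, 1 → $t0=1+1=2
cmp $t0, 6  (cmp 2,6)
blt L2: taken
lw $t1, 0($t2) → $t1=M[8]=-8
add $t1, $t1, 14 → $t1=(-8)+14=6
lw $t1, 0($t2) → $t1=M[8]=-8
sub $t1, $t1, 2 → $t1=(-8)-2=-10
add $t2, $t2, 4 → $t2=8+4=12
add $t0, $t0, 1 → $t0=2+1=3
cmp $t0, 6  (cmp 3,6)
blt L2: taken
lw $t1, 0($t2) → $t1=M[12]=20
add $t1, $t1, 14 → $t1=20+14=34
lw $t1, 0($t2) → $t1=M[12]=20
sub $t1, $t1, 2 → $t1=20-2=18
add $t2, $t2, 4 → $t2=12+4=16
add $t0, $t0, 1 → $t0=3+1=4
cmp $t0, 6  (cmp 4,6)
blt L2: taken
lw $t1, 0($t2) → $t1=M[16]=-8
add $t1, $t1, 14 → $t1=(-8)+14=6
lw $t1, 0($t2) → $t1=M[16]=-8
sub $t1, $t1, 2 → $t1=(-8)-2=-10
add $t2, $t2, 4 → $t2=16+4=20
add $t0, $t0, 1 → $t0=4+1=5
cmp $t0, 6  (cmp 5,6)
blt L2: taken
lw $t1, 0($t2) → $t1=M[20]=1
add $t1, $t1, 14 → $t1=1+14=15
lw $t1, 0($t2) → $t1=M[20]=1
sub $t1, $t1, 2 → $t1=1-2=-1
add $t2, $t2, 4 → $t2=20+4=24
add $t0, $t0, 1 → $t0=5+1=6
cmp $t0, 6  (cmp 6,6)
blt L2: not taken
sw $t1, (12) → M[12]=-1
halt.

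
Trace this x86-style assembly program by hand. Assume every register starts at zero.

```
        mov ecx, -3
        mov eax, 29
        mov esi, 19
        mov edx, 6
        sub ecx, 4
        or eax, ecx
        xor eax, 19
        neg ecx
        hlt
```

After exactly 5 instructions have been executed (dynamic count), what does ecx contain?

-7

after mov ecx, -3: ecx=-3
after mov eax, 29: eax=29
after mov esi, 19: esi=19
after mov edx, 6: edx=6
after sub ecx, 4: ecx=(-3)-4=-7
After step 5: ecx = -7.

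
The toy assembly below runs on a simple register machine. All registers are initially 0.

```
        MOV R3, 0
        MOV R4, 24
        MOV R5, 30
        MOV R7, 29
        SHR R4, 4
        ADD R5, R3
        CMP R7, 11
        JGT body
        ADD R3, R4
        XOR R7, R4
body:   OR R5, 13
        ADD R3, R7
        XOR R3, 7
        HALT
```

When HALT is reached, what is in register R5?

31

MOV R3, 0 → R3=0
MOV R4, 24 → R4=24
MOV R5, 30 → R5=30
MOV R7, 29 → R7=29
SHR R4, 4 → R4=24>>4=1
ADD R5, R3 → R5=30+0=30
CMP R7, 11  (cmp 29,11)
JGT body: taken
OR R5, 13 → R5=30|13=31
ADD R3, R7 → R3=0+29=29
XOR R3, 7 → R3=29^7=26
halt.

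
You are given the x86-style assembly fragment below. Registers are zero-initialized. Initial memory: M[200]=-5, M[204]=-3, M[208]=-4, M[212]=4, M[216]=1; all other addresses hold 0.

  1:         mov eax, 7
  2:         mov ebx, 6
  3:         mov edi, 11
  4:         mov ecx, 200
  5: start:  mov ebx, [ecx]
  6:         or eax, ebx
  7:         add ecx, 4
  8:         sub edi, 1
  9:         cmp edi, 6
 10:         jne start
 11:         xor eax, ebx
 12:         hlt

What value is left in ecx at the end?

eax=7
ebx=6
edi=11
ecx=200
ebx=M[200]=-5
eax=7|(-5)=-1
ecx=200+4=204
edi=11-1=10
cmp edi, 6  (cmp 10,6)
jne start: taken
ebx=M[204]=-3
eax=(-1)|(-3)=-1
ecx=204+4=208
edi=10-1=9
cmp edi, 6  (cmp 9,6)
jne start: taken
ebx=M[208]=-4
eax=(-1)|(-4)=-1
ecx=208+4=212
edi=9-1=8
cmp edi, 6  (cmp 8,6)
jne start: taken
ebx=M[212]=4
eax=(-1)|4=-1
ecx=212+4=216
edi=8-1=7
cmp edi, 6  (cmp 7,6)
jne start: taken
ebx=M[216]=1
eax=(-1)|1=-1
ecx=216+4=220
edi=7-1=6
cmp edi, 6  (cmp 6,6)
jne start: not taken
eax=(-1)^1=-2
halt.

220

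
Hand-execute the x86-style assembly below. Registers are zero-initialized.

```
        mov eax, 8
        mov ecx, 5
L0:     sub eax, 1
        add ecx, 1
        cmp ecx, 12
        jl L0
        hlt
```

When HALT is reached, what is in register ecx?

mov eax, 8 → eax=8
mov ecx, 5 → ecx=5
sub eax, 1 → eax=8-1=7
add ecx, 1 → ecx=5+1=6
cmp ecx, 12  (cmp 6,12)
jl L0: taken
sub eax, 1 → eax=7-1=6
add ecx, 1 → ecx=6+1=7
cmp ecx, 12  (cmp 7,12)
jl L0: taken
sub eax, 1 → eax=6-1=5
add ecx, 1 → ecx=7+1=8
cmp ecx, 12  (cmp 8,12)
jl L0: taken
sub eax, 1 → eax=5-1=4
add ecx, 1 → ecx=8+1=9
cmp ecx, 12  (cmp 9,12)
jl L0: taken
sub eax, 1 → eax=4-1=3
add ecx, 1 → ecx=9+1=10
cmp ecx, 12  (cmp 10,12)
jl L0: taken
sub eax, 1 → eax=3-1=2
add ecx, 1 → ecx=10+1=11
cmp ecx, 12  (cmp 11,12)
jl L0: taken
sub eax, 1 → eax=2-1=1
add ecx, 1 → ecx=11+1=12
cmp ecx, 12  (cmp 12,12)
jl L0: not taken
halt.

12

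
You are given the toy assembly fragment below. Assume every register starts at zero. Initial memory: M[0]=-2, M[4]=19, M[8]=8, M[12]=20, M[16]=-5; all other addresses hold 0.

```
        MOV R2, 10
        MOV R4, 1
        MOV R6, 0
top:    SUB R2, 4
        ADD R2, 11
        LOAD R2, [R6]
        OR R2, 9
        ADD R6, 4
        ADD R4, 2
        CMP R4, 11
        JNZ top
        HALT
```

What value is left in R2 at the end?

R2=10
R4=1
R6=0
R2=10-4=6
R2=6+11=17
R2=M[0]=-2
R2=(-2)|9=-1
R6=0+4=4
R4=1+2=3
CMP R4, 11  (cmp 3,11)
JNZ top: taken
R2=(-1)-4=-5
R2=(-5)+11=6
R2=M[4]=19
R2=19|9=27
R6=4+4=8
R4=3+2=5
CMP R4, 11  (cmp 5,11)
JNZ top: taken
R2=27-4=23
R2=23+11=34
R2=M[8]=8
R2=8|9=9
R6=8+4=12
R4=5+2=7
CMP R4, 11  (cmp 7,11)
JNZ top: taken
R2=9-4=5
R2=5+11=16
R2=M[12]=20
R2=20|9=29
R6=12+4=16
R4=7+2=9
CMP R4, 11  (cmp 9,11)
JNZ top: taken
R2=29-4=25
R2=25+11=36
R2=M[16]=-5
R2=(-5)|9=-5
R6=16+4=20
R4=9+2=11
CMP R4, 11  (cmp 11,11)
JNZ top: not taken
halt.

-5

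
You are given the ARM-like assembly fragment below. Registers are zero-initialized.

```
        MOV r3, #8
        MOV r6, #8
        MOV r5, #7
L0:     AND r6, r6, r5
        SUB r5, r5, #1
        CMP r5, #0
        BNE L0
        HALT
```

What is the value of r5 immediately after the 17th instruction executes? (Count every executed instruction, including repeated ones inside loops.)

3

r3=8
r6=8
r5=7
r6=8&7=0
r5=7-1=6
CMP r5, #0  (cmp 6,0)
BNE L0: taken
r6=0&6=0
r5=6-1=5
CMP r5, #0  (cmp 5,0)
BNE L0: taken
r6=0&5=0
r5=5-1=4
CMP r5, #0  (cmp 4,0)
BNE L0: taken
r6=0&4=0
r5=4-1=3
After step 17: r5 = 3.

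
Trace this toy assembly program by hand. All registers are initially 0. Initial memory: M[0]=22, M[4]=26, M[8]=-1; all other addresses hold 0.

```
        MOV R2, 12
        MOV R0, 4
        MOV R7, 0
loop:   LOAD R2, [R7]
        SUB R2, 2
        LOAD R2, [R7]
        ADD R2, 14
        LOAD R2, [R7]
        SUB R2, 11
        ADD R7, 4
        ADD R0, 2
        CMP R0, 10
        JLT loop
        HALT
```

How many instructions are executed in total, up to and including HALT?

34

R2=12
R0=4
R7=0
R2=M[0]=22
R2=22-2=20
R2=M[0]=22
R2=22+14=36
R2=M[0]=22
R2=22-11=11
R7=0+4=4
R0=4+2=6
CMP R0, 10  (cmp 6,10)
JLT loop: taken
R2=M[4]=26
R2=26-2=24
R2=M[4]=26
R2=26+14=40
R2=M[4]=26
R2=26-11=15
R7=4+4=8
R0=6+2=8
CMP R0, 10  (cmp 8,10)
JLT loop: taken
R2=M[8]=-1
R2=(-1)-2=-3
R2=M[8]=-1
R2=(-1)+14=13
R2=M[8]=-1
R2=(-1)-11=-12
R7=8+4=12
R0=8+2=10
CMP R0, 10  (cmp 10,10)
JLT loop: not taken
halt.
Total executed instructions: 34.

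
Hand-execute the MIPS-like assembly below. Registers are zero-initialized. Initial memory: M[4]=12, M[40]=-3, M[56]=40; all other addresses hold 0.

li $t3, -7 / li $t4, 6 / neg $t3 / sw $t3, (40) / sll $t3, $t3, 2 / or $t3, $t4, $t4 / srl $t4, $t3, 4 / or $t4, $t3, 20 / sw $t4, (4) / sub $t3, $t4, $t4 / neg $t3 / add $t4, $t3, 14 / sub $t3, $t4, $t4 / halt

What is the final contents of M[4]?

22

li $t3, -7 → $t3=-7
li $t4, 6 → $t4=6
neg $t3 → $t3=-(-7)=7
sw $t3, (40) → M[40]=7
sll $t3, $t3, 2 → $t3=7<<2=28
or $t3, $t4, $t4 → $t3=6|6=6
srl $t4, $t3, 4 → $t4=6>>4=0
or $t4, $t3, 20 → $t4=6|20=22
sw $t4, (4) → M[4]=22
sub $t3, $t4, $t4 → $t3=22-22=0
neg $t3 → $t3=-(0)=0
add $t4, $t3, 14 → $t4=0+14=14
sub $t3, $t4, $t4 → $t3=14-14=0
halt.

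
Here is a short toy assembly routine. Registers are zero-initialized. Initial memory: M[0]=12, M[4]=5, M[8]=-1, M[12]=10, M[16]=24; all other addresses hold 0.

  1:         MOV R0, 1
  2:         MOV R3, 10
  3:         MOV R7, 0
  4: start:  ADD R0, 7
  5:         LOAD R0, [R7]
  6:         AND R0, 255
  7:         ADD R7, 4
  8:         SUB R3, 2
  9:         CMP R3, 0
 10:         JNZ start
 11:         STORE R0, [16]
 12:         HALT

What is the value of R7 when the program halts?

MOV R0, 1 → R0=1
MOV R3, 10 → R3=10
MOV R7, 0 → R7=0
ADD R0, 7 → R0=1+7=8
LOAD R0, [R7] → R0=M[0]=12
AND R0, 255 → R0=12&255=12
ADD R7, 4 → R7=0+4=4
SUB R3, 2 → R3=10-2=8
CMP R3, 0  (cmp 8,0)
JNZ start: taken
ADD R0, 7 → R0=12+7=19
LOAD R0, [R7] → R0=M[4]=5
AND R0, 255 → R0=5&255=5
ADD R7, 4 → R7=4+4=8
SUB R3, 2 → R3=8-2=6
CMP R3, 0  (cmp 6,0)
JNZ start: taken
ADD R0, 7 → R0=5+7=12
LOAD R0, [R7] → R0=M[8]=-1
AND R0, 255 → R0=(-1)&255=255
ADD R7, 4 → R7=8+4=12
SUB R3, 2 → R3=6-2=4
CMP R3, 0  (cmp 4,0)
JNZ start: taken
ADD R0, 7 → R0=255+7=262
LOAD R0, [R7] → R0=M[12]=10
AND R0, 255 → R0=10&255=10
ADD R7, 4 → R7=12+4=16
SUB R3, 2 → R3=4-2=2
CMP R3, 0  (cmp 2,0)
JNZ start: taken
ADD R0, 7 → R0=10+7=17
LOAD R0, [R7] → R0=M[16]=24
AND R0, 255 → R0=24&255=24
ADD R7, 4 → R7=16+4=20
SUB R3, 2 → R3=2-2=0
CMP R3, 0  (cmp 0,0)
JNZ start: not taken
STORE R0, [16] → M[16]=24
halt.

20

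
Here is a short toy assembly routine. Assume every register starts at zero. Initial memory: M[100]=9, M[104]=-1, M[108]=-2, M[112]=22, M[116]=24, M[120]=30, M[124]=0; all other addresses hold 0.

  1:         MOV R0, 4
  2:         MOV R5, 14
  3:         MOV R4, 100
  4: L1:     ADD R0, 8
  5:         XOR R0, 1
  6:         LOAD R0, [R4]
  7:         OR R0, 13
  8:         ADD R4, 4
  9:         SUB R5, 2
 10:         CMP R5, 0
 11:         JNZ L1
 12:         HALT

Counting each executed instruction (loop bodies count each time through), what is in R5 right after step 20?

R0=4
R5=14
R4=100
R0=4+8=12
R0=12^1=13
R0=M[100]=9
R0=9|13=13
R4=100+4=104
R5=14-2=12
CMP R5, 0  (cmp 12,0)
JNZ L1: taken
R0=13+8=21
R0=21^1=20
R0=M[104]=-1
R0=(-1)|13=-1
R4=104+4=108
R5=12-2=10
CMP R5, 0  (cmp 10,0)
JNZ L1: taken
R0=(-1)+8=7
After step 20: R5 = 10.

10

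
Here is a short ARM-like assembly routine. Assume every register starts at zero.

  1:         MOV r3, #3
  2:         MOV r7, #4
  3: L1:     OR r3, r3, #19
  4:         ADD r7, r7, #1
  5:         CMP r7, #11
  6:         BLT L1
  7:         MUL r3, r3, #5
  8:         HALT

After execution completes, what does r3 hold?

r3=3
r7=4
r3=3|19=19
r7=4+1=5
CMP r7, #11  (cmp 5,11)
BLT L1: taken
r3=19|19=19
r7=5+1=6
CMP r7, #11  (cmp 6,11)
BLT L1: taken
r3=19|19=19
r7=6+1=7
CMP r7, #11  (cmp 7,11)
BLT L1: taken
r3=19|19=19
r7=7+1=8
CMP r7, #11  (cmp 8,11)
BLT L1: taken
r3=19|19=19
r7=8+1=9
CMP r7, #11  (cmp 9,11)
BLT L1: taken
r3=19|19=19
r7=9+1=10
CMP r7, #11  (cmp 10,11)
BLT L1: taken
r3=19|19=19
r7=10+1=11
CMP r7, #11  (cmp 11,11)
BLT L1: not taken
r3=19*5=95
halt.

95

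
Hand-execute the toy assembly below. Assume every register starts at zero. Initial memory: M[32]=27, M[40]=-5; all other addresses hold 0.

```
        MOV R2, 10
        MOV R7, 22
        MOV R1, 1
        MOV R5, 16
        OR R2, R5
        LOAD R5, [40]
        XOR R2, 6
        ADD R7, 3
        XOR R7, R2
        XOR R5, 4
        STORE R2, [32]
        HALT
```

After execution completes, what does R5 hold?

R2=10
R7=22
R1=1
R5=16
R2=10|16=26
R5=M[40]=-5
R2=26^6=28
R7=22+3=25
R7=25^28=5
R5=(-5)^4=-1
STORE R2, [32] → M[32]=28
halt.

-1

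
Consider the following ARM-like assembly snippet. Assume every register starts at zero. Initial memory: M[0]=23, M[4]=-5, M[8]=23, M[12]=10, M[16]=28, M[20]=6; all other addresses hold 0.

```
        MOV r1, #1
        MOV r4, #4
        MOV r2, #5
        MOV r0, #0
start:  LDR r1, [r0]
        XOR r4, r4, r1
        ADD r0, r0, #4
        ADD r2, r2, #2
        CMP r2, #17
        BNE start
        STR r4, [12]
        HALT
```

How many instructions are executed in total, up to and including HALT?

42

after MOV r1, #1: r1=1
after MOV r4, #4: r4=4
after MOV r2, #5: r2=5
after MOV r0, #0: r0=0
after LDR r1, [r0]: r1=M[0]=23
after XOR r4, r4, r1: r4=4^23=19
after ADD r0, r0, #4: r0=0+4=4
after ADD r2, r2, #2: r2=5+2=7
CMP r2, #17  (cmp 7,17)
BNE start: taken
after LDR r1, [r0]: r1=M[4]=-5
after XOR r4, r4, r1: r4=19^(-5)=-24
after ADD r0, r0, #4: r0=4+4=8
after ADD r2, r2, #2: r2=7+2=9
CMP r2, #17  (cmp 9,17)
BNE start: taken
after LDR r1, [r0]: r1=M[8]=23
after XOR r4, r4, r1: r4=(-24)^23=-1
after ADD r0, r0, #4: r0=8+4=12
after ADD r2, r2, #2: r2=9+2=11
CMP r2, #17  (cmp 11,17)
BNE start: taken
after LDR r1, [r0]: r1=M[12]=10
after XOR r4, r4, r1: r4=(-1)^10=-11
after ADD r0, r0, #4: r0=12+4=16
after ADD r2, r2, #2: r2=11+2=13
CMP r2, #17  (cmp 13,17)
BNE start: taken
after LDR r1, [r0]: r1=M[16]=28
after XOR r4, r4, r1: r4=(-11)^28=-23
after ADD r0, r0, #4: r0=16+4=20
after ADD r2, r2, #2: r2=13+2=15
CMP r2, #17  (cmp 15,17)
BNE start: taken
after LDR r1, [r0]: r1=M[20]=6
after XOR r4, r4, r1: r4=(-23)^6=-17
after ADD r0, r0, #4: r0=20+4=24
after ADD r2, r2, #2: r2=15+2=17
CMP r2, #17  (cmp 17,17)
BNE start: not taken
STR r4, [12] → M[12]=-17
halt.
Total executed instructions: 42.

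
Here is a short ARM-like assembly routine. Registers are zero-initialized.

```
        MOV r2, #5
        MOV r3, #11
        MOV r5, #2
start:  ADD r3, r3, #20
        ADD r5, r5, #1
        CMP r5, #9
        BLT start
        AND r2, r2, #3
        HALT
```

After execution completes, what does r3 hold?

MOV r2, #5 → r2=5
MOV r3, #11 → r3=11
MOV r5, #2 → r5=2
ADD r3, r3, #20 → r3=11+20=31
ADD r5, r5, #1 → r5=2+1=3
CMP r5, #9  (cmp 3,9)
BLT start: taken
ADD r3, r3, #20 → r3=31+20=51
ADD r5, r5, #1 → r5=3+1=4
CMP r5, #9  (cmp 4,9)
BLT start: taken
ADD r3, r3, #20 → r3=51+20=71
ADD r5, r5, #1 → r5=4+1=5
CMP r5, #9  (cmp 5,9)
BLT start: taken
ADD r3, r3, #20 → r3=71+20=91
ADD r5, r5, #1 → r5=5+1=6
CMP r5, #9  (cmp 6,9)
BLT start: taken
ADD r3, r3, #20 → r3=91+20=111
ADD r5, r5, #1 → r5=6+1=7
CMP r5, #9  (cmp 7,9)
BLT start: taken
ADD r3, r3, #20 → r3=111+20=131
ADD r5, r5, #1 → r5=7+1=8
CMP r5, #9  (cmp 8,9)
BLT start: taken
ADD r3, r3, #20 → r3=131+20=151
ADD r5, r5, #1 → r5=8+1=9
CMP r5, #9  (cmp 9,9)
BLT start: not taken
AND r2, r2, #3 → r2=5&3=1
halt.

151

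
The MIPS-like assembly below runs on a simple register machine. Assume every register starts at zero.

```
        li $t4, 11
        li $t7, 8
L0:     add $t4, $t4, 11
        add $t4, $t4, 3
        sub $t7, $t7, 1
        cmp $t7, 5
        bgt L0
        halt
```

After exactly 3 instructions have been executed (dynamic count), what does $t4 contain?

after li $t4, 11: $t4=11
after li $t7, 8: $t7=8
after add $t4, $t4, 11: $t4=11+11=22
After step 3: $t4 = 22.

22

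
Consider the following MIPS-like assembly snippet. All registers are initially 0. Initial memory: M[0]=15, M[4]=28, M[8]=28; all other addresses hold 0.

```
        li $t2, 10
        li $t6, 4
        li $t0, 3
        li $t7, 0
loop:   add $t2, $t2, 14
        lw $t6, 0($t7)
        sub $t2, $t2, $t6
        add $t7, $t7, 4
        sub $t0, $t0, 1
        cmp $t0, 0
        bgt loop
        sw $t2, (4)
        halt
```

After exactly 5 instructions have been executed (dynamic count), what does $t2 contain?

24

li $t2, 10 → $t2=10
li $t6, 4 → $t6=4
li $t0, 3 → $t0=3
li $t7, 0 → $t7=0
add $t2, $t2, 14 → $t2=10+14=24
After step 5: $t2 = 24.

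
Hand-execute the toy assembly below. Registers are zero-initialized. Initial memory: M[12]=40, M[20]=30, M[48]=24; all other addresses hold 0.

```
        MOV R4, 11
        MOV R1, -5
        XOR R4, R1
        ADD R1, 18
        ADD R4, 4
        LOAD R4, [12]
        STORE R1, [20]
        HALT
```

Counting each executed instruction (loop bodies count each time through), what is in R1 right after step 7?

13

R4=11
R1=-5
R4=11^(-5)=-16
R1=(-5)+18=13
R4=(-16)+4=-12
R4=M[12]=40
STORE R1, [20] → M[20]=13
After step 7: R1 = 13.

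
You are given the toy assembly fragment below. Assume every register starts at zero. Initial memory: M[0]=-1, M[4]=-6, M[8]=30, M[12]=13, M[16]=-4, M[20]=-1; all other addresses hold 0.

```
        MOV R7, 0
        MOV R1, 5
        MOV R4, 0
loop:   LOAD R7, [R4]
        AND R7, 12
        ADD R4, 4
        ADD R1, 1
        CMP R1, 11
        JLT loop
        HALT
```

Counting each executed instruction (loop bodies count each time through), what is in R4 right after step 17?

8

MOV R7, 0 → R7=0
MOV R1, 5 → R1=5
MOV R4, 0 → R4=0
LOAD R7, [R4] → R7=M[0]=-1
AND R7, 12 → R7=(-1)&12=12
ADD R4, 4 → R4=0+4=4
ADD R1, 1 → R1=5+1=6
CMP R1, 11  (cmp 6,11)
JLT loop: taken
LOAD R7, [R4] → R7=M[4]=-6
AND R7, 12 → R7=(-6)&12=8
ADD R4, 4 → R4=4+4=8
ADD R1, 1 → R1=6+1=7
CMP R1, 11  (cmp 7,11)
JLT loop: taken
LOAD R7, [R4] → R7=M[8]=30
AND R7, 12 → R7=30&12=12
After step 17: R4 = 8.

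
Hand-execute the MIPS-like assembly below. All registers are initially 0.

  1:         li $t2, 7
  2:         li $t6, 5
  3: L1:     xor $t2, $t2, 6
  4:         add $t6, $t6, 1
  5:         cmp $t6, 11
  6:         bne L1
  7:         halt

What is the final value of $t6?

11

li $t2, 7 → $t2=7
li $t6, 5 → $t6=5
xor $t2, $t2, 6 → $t2=7^6=1
add $t6, $t6, 1 → $t6=5+1=6
cmp $t6, 11  (cmp 6,11)
bne L1: taken
xor $t2, $t2, 6 → $t2=1^6=7
add $t6, $t6, 1 → $t6=6+1=7
cmp $t6, 11  (cmp 7,11)
bne L1: taken
xor $t2, $t2, 6 → $t2=7^6=1
add $t6, $t6, 1 → $t6=7+1=8
cmp $t6, 11  (cmp 8,11)
bne L1: taken
xor $t2, $t2, 6 → $t2=1^6=7
add $t6, $t6, 1 → $t6=8+1=9
cmp $t6, 11  (cmp 9,11)
bne L1: taken
xor $t2, $t2, 6 → $t2=7^6=1
add $t6, $t6, 1 → $t6=9+1=10
cmp $t6, 11  (cmp 10,11)
bne L1: taken
xor $t2, $t2, 6 → $t2=1^6=7
add $t6, $t6, 1 → $t6=10+1=11
cmp $t6, 11  (cmp 11,11)
bne L1: not taken
halt.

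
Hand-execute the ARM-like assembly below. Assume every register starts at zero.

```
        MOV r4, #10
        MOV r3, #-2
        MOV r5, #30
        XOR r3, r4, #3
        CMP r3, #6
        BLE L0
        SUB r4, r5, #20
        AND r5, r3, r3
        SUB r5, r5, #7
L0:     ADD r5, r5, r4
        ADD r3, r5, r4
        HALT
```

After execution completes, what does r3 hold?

22

after MOV r4, #10: r4=10
after MOV r3, #-2: r3=-2
after MOV r5, #30: r5=30
after XOR r3, r4, #3: r3=10^3=9
CMP r3, #6  (cmp 9,6)
BLE L0: not taken
after SUB r4, r5, #20: r4=30-20=10
after AND r5, r3, r3: r5=9&9=9
after SUB r5, r5, #7: r5=9-7=2
after ADD r5, r5, r4: r5=2+10=12
after ADD r3, r5, r4: r3=12+10=22
halt.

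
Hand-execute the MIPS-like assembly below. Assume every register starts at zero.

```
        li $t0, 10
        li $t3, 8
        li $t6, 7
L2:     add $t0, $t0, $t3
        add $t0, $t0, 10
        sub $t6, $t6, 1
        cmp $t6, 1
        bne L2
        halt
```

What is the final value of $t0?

after li $t0, 10: $t0=10
after li $t3, 8: $t3=8
after li $t6, 7: $t6=7
after add $t0, $t0, $t3: $t0=10+8=18
after add $t0, $t0, 10: $t0=18+10=28
after sub $t6, $t6, 1: $t6=7-1=6
cmp $t6, 1  (cmp 6,1)
bne L2: taken
after add $t0, $t0, $t3: $t0=28+8=36
after add $t0, $t0, 10: $t0=36+10=46
after sub $t6, $t6, 1: $t6=6-1=5
cmp $t6, 1  (cmp 5,1)
bne L2: taken
after add $t0, $t0, $t3: $t0=46+8=54
after add $t0, $t0, 10: $t0=54+10=64
after sub $t6, $t6, 1: $t6=5-1=4
cmp $t6, 1  (cmp 4,1)
bne L2: taken
after add $t0, $t0, $t3: $t0=64+8=72
after add $t0, $t0, 10: $t0=72+10=82
after sub $t6, $t6, 1: $t6=4-1=3
cmp $t6, 1  (cmp 3,1)
bne L2: taken
after add $t0, $t0, $t3: $t0=82+8=90
after add $t0, $t0, 10: $t0=90+10=100
after sub $t6, $t6, 1: $t6=3-1=2
cmp $t6, 1  (cmp 2,1)
bne L2: taken
after add $t0, $t0, $t3: $t0=100+8=108
after add $t0, $t0, 10: $t0=108+10=118
after sub $t6, $t6, 1: $t6=2-1=1
cmp $t6, 1  (cmp 1,1)
bne L2: not taken
halt.

118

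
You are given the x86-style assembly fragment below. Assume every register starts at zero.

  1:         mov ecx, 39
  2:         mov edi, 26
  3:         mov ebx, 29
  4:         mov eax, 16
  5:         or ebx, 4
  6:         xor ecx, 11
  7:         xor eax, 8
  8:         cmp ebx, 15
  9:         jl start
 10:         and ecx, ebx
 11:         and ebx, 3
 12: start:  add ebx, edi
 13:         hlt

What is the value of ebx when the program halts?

mov ecx, 39 → ecx=39
mov edi, 26 → edi=26
mov ebx, 29 → ebx=29
mov eax, 16 → eax=16
or ebx, 4 → ebx=29|4=29
xor ecx, 11 → ecx=39^11=44
xor eax, 8 → eax=16^8=24
cmp ebx, 15  (cmp 29,15)
jl start: not taken
and ecx, ebx → ecx=44&29=12
and ebx, 3 → ebx=29&3=1
add ebx, edi → ebx=1+26=27
halt.

27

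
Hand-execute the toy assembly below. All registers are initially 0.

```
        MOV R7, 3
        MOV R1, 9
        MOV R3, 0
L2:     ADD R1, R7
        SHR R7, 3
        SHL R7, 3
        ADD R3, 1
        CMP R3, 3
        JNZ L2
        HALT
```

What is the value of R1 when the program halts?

MOV R7, 3 → R7=3
MOV R1, 9 → R1=9
MOV R3, 0 → R3=0
ADD R1, R7 → R1=9+3=12
SHR R7, 3 → R7=3>>3=0
SHL R7, 3 → R7=0<<3=0
ADD R3, 1 → R3=0+1=1
CMP R3, 3  (cmp 1,3)
JNZ L2: taken
ADD R1, R7 → R1=12+0=12
SHR R7, 3 → R7=0>>3=0
SHL R7, 3 → R7=0<<3=0
ADD R3, 1 → R3=1+1=2
CMP R3, 3  (cmp 2,3)
JNZ L2: taken
ADD R1, R7 → R1=12+0=12
SHR R7, 3 → R7=0>>3=0
SHL R7, 3 → R7=0<<3=0
ADD R3, 1 → R3=2+1=3
CMP R3, 3  (cmp 3,3)
JNZ L2: not taken
halt.

12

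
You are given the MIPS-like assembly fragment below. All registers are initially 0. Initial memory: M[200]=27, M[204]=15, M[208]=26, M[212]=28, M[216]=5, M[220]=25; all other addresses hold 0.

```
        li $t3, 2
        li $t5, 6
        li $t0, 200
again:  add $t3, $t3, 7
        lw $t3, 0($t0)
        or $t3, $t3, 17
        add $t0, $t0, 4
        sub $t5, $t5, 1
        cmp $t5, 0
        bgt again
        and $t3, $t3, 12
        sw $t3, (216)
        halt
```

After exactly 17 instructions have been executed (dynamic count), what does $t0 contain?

208

$t3=2
$t5=6
$t0=200
$t3=2+7=9
$t3=M[200]=27
$t3=27|17=27
$t0=200+4=204
$t5=6-1=5
cmp $t5, 0  (cmp 5,0)
bgt again: taken
$t3=27+7=34
$t3=M[204]=15
$t3=15|17=31
$t0=204+4=208
$t5=5-1=4
cmp $t5, 0  (cmp 4,0)
bgt again: taken
After step 17: $t0 = 208.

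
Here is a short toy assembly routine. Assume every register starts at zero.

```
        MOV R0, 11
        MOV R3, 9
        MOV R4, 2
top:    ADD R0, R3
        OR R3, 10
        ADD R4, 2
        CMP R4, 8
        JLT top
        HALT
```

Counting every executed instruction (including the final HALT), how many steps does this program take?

19

R0=11
R3=9
R4=2
R0=11+9=20
R3=9|10=11
R4=2+2=4
CMP R4, 8  (cmp 4,8)
JLT top: taken
R0=20+11=31
R3=11|10=11
R4=4+2=6
CMP R4, 8  (cmp 6,8)
JLT top: taken
R0=31+11=42
R3=11|10=11
R4=6+2=8
CMP R4, 8  (cmp 8,8)
JLT top: not taken
halt.
Total executed instructions: 19.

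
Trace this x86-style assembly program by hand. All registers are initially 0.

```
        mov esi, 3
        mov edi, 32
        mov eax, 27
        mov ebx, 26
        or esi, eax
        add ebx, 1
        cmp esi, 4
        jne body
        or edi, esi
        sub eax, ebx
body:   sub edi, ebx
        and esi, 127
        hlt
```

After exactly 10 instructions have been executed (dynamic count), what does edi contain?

mov esi, 3 → esi=3
mov edi, 32 → edi=32
mov eax, 27 → eax=27
mov ebx, 26 → ebx=26
or esi, eax → esi=3|27=27
add ebx, 1 → ebx=26+1=27
cmp esi, 4  (cmp 27,4)
jne body: taken
sub edi, ebx → edi=32-27=5
and esi, 127 → esi=27&127=27
After step 10: edi = 5.

5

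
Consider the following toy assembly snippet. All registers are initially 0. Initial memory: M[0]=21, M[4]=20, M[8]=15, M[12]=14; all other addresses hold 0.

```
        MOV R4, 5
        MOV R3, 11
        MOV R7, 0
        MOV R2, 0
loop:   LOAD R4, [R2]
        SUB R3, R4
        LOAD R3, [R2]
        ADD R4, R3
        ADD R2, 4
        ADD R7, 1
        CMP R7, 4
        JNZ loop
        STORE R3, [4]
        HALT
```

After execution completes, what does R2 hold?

16

R4=5
R3=11
R7=0
R2=0
R4=M[0]=21
R3=11-21=-10
R3=M[0]=21
R4=21+21=42
R2=0+4=4
R7=0+1=1
CMP R7, 4  (cmp 1,4)
JNZ loop: taken
R4=M[4]=20
R3=21-20=1
R3=M[4]=20
R4=20+20=40
R2=4+4=8
R7=1+1=2
CMP R7, 4  (cmp 2,4)
JNZ loop: taken
R4=M[8]=15
R3=20-15=5
R3=M[8]=15
R4=15+15=30
R2=8+4=12
R7=2+1=3
CMP R7, 4  (cmp 3,4)
JNZ loop: taken
R4=M[12]=14
R3=15-14=1
R3=M[12]=14
R4=14+14=28
R2=12+4=16
R7=3+1=4
CMP R7, 4  (cmp 4,4)
JNZ loop: not taken
STORE R3, [4] → M[4]=14
halt.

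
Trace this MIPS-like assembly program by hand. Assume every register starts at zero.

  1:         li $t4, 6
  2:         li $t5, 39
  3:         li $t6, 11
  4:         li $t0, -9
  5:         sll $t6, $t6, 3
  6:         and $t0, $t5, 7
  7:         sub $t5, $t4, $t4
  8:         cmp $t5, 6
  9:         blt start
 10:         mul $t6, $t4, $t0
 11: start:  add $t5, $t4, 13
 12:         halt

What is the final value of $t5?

after li $t4, 6: $t4=6
after li $t5, 39: $t5=39
after li $t6, 11: $t6=11
after li $t0, -9: $t0=-9
after sll $t6, $t6, 3: $t6=11<<3=88
after and $t0, $t5, 7: $t0=39&7=7
after sub $t5, $t4, $t4: $t5=6-6=0
cmp $t5, 6  (cmp 0,6)
blt start: taken
after add $t5, $t4, 13: $t5=6+13=19
halt.

19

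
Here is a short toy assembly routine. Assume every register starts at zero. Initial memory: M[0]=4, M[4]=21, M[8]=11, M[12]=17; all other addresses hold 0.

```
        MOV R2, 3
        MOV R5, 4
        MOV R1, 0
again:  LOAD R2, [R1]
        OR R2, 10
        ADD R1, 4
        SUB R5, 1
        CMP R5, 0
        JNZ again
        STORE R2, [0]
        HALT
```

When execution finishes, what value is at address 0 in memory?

27

after MOV R2, 3: R2=3
after MOV R5, 4: R5=4
after MOV R1, 0: R1=0
after LOAD R2, [R1]: R2=M[0]=4
after OR R2, 10: R2=4|10=14
after ADD R1, 4: R1=0+4=4
after SUB R5, 1: R5=4-1=3
CMP R5, 0  (cmp 3,0)
JNZ again: taken
after LOAD R2, [R1]: R2=M[4]=21
after OR R2, 10: R2=21|10=31
after ADD R1, 4: R1=4+4=8
after SUB R5, 1: R5=3-1=2
CMP R5, 0  (cmp 2,0)
JNZ again: taken
after LOAD R2, [R1]: R2=M[8]=11
after OR R2, 10: R2=11|10=11
after ADD R1, 4: R1=8+4=12
after SUB R5, 1: R5=2-1=1
CMP R5, 0  (cmp 1,0)
JNZ again: taken
after LOAD R2, [R1]: R2=M[12]=17
after OR R2, 10: R2=17|10=27
after ADD R1, 4: R1=12+4=16
after SUB R5, 1: R5=1-1=0
CMP R5, 0  (cmp 0,0)
JNZ again: not taken
STORE R2, [0] → M[0]=27
halt.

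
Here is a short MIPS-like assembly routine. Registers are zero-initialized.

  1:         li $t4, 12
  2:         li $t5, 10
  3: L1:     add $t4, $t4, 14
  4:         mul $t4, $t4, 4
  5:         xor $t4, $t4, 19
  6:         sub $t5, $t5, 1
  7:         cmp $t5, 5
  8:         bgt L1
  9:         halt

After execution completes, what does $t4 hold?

37191

li $t4, 12 → $t4=12
li $t5, 10 → $t5=10
add $t4, $t4, 14 → $t4=12+14=26
mul $t4, $t4, 4 → $t4=26*4=104
xor $t4, $t4, 19 → $t4=104^19=123
sub $t5, $t5, 1 → $t5=10-1=9
cmp $t5, 5  (cmp 9,5)
bgt L1: taken
add $t4, $t4, 14 → $t4=123+14=137
mul $t4, $t4, 4 → $t4=137*4=548
xor $t4, $t4, 19 → $t4=548^19=567
sub $t5, $t5, 1 → $t5=9-1=8
cmp $t5, 5  (cmp 8,5)
bgt L1: taken
add $t4, $t4, 14 → $t4=567+14=581
mul $t4, $t4, 4 → $t4=581*4=2324
xor $t4, $t4, 19 → $t4=2324^19=2311
sub $t5, $t5, 1 → $t5=8-1=7
cmp $t5, 5  (cmp 7,5)
bgt L1: taken
add $t4, $t4, 14 → $t4=2311+14=2325
mul $t4, $t4, 4 → $t4=2325*4=9300
xor $t4, $t4, 19 → $t4=9300^19=9287
sub $t5, $t5, 1 → $t5=7-1=6
cmp $t5, 5  (cmp 6,5)
bgt L1: taken
add $t4, $t4, 14 → $t4=9287+14=9301
mul $t4, $t4, 4 → $t4=9301*4=37204
xor $t4, $t4, 19 → $t4=37204^19=37191
sub $t5, $t5, 1 → $t5=6-1=5
cmp $t5, 5  (cmp 5,5)
bgt L1: not taken
halt.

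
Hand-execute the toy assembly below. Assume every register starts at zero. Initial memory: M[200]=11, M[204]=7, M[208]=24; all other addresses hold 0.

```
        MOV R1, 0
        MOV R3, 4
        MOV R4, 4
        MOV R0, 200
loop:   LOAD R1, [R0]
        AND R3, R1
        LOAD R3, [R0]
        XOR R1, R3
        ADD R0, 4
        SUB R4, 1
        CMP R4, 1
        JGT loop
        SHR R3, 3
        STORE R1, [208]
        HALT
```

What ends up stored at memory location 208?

MOV R1, 0 → R1=0
MOV R3, 4 → R3=4
MOV R4, 4 → R4=4
MOV R0, 200 → R0=200
LOAD R1, [R0] → R1=M[200]=11
AND R3, R1 → R3=4&11=0
LOAD R3, [R0] → R3=M[200]=11
XOR R1, R3 → R1=11^11=0
ADD R0, 4 → R0=200+4=204
SUB R4, 1 → R4=4-1=3
CMP R4, 1  (cmp 3,1)
JGT loop: taken
LOAD R1, [R0] → R1=M[204]=7
AND R3, R1 → R3=11&7=3
LOAD R3, [R0] → R3=M[204]=7
XOR R1, R3 → R1=7^7=0
ADD R0, 4 → R0=204+4=208
SUB R4, 1 → R4=3-1=2
CMP R4, 1  (cmp 2,1)
JGT loop: taken
LOAD R1, [R0] → R1=M[208]=24
AND R3, R1 → R3=7&24=0
LOAD R3, [R0] → R3=M[208]=24
XOR R1, R3 → R1=24^24=0
ADD R0, 4 → R0=208+4=212
SUB R4, 1 → R4=2-1=1
CMP R4, 1  (cmp 1,1)
JGT loop: not taken
SHR R3, 3 → R3=24>>3=3
STORE R1, [208] → M[208]=0
halt.

0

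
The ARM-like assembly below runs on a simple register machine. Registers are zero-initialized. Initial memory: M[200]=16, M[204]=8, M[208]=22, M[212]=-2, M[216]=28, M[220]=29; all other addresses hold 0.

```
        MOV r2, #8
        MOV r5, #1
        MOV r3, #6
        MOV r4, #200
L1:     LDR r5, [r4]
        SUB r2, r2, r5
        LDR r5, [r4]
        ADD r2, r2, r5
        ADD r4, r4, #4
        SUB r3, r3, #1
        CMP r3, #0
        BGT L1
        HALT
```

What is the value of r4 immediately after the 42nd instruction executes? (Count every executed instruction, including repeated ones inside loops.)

MOV r2, #8 → r2=8
MOV r5, #1 → r5=1
MOV r3, #6 → r3=6
MOV r4, #200 → r4=200
LDR r5, [r4] → r5=M[200]=16
SUB r2, r2, r5 → r2=8-16=-8
LDR r5, [r4] → r5=M[200]=16
ADD r2, r2, r5 → r2=(-8)+16=8
ADD r4, r4, #4 → r4=200+4=204
SUB r3, r3, #1 → r3=6-1=5
CMP r3, #0  (cmp 5,0)
BGT L1: taken
LDR r5, [r4] → r5=M[204]=8
SUB r2, r2, r5 → r2=8-8=0
LDR r5, [r4] → r5=M[204]=8
ADD r2, r2, r5 → r2=0+8=8
ADD r4, r4, #4 → r4=204+4=208
SUB r3, r3, #1 → r3=5-1=4
CMP r3, #0  (cmp 4,0)
BGT L1: taken
LDR r5, [r4] → r5=M[208]=22
SUB r2, r2, r5 → r2=8-22=-14
LDR r5, [r4] → r5=M[208]=22
ADD r2, r2, r5 → r2=(-14)+22=8
ADD r4, r4, #4 → r4=208+4=212
SUB r3, r3, #1 → r3=4-1=3
CMP r3, #0  (cmp 3,0)
BGT L1: taken
LDR r5, [r4] → r5=M[212]=-2
SUB r2, r2, r5 → r2=8-(-2)=10
LDR r5, [r4] → r5=M[212]=-2
ADD r2, r2, r5 → r2=10+(-2)=8
ADD r4, r4, #4 → r4=212+4=216
SUB r3, r3, #1 → r3=3-1=2
CMP r3, #0  (cmp 2,0)
BGT L1: taken
LDR r5, [r4] → r5=M[216]=28
SUB r2, r2, r5 → r2=8-28=-20
LDR r5, [r4] → r5=M[216]=28
ADD r2, r2, r5 → r2=(-20)+28=8
ADD r4, r4, #4 → r4=216+4=220
SUB r3, r3, #1 → r3=2-1=1
After step 42: r4 = 220.

220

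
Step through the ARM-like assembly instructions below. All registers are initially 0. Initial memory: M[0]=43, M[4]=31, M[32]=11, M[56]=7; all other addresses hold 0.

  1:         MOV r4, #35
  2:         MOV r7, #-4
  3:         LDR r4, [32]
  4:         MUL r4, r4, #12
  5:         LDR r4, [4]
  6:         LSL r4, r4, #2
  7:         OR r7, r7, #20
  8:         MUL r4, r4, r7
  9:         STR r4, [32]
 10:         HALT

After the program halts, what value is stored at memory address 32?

-496

after MOV r4, #35: r4=35
after MOV r7, #-4: r7=-4
after LDR r4, [32]: r4=M[32]=11
after MUL r4, r4, #12: r4=11*12=132
after LDR r4, [4]: r4=M[4]=31
after LSL r4, r4, #2: r4=31<<2=124
after OR r7, r7, #20: r7=(-4)|20=-4
after MUL r4, r4, r7: r4=124*(-4)=-496
STR r4, [32] → M[32]=-496
halt.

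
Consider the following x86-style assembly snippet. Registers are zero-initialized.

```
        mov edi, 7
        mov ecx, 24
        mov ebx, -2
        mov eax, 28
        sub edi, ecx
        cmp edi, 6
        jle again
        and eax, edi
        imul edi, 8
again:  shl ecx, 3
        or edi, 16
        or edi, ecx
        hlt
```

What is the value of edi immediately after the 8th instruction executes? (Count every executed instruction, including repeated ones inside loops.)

edi=7
ecx=24
ebx=-2
eax=28
edi=7-24=-17
cmp edi, 6  (cmp -17,6)
jle again: taken
ecx=24<<3=192
After step 8: edi = -17.

-17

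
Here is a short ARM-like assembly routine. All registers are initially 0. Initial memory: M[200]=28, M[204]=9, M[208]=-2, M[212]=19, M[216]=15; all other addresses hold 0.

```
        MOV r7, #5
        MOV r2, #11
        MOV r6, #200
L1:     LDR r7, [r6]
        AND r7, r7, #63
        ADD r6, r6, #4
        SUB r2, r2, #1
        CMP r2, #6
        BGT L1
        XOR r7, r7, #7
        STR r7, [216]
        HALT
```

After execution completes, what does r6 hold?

MOV r7, #5 → r7=5
MOV r2, #11 → r2=11
MOV r6, #200 → r6=200
LDR r7, [r6] → r7=M[200]=28
AND r7, r7, #63 → r7=28&63=28
ADD r6, r6, #4 → r6=200+4=204
SUB r2, r2, #1 → r2=11-1=10
CMP r2, #6  (cmp 10,6)
BGT L1: taken
LDR r7, [r6] → r7=M[204]=9
AND r7, r7, #63 → r7=9&63=9
ADD r6, r6, #4 → r6=204+4=208
SUB r2, r2, #1 → r2=10-1=9
CMP r2, #6  (cmp 9,6)
BGT L1: taken
LDR r7, [r6] → r7=M[208]=-2
AND r7, r7, #63 → r7=(-2)&63=62
ADD r6, r6, #4 → r6=208+4=212
SUB r2, r2, #1 → r2=9-1=8
CMP r2, #6  (cmp 8,6)
BGT L1: taken
LDR r7, [r6] → r7=M[212]=19
AND r7, r7, #63 → r7=19&63=19
ADD r6, r6, #4 → r6=212+4=216
SUB r2, r2, #1 → r2=8-1=7
CMP r2, #6  (cmp 7,6)
BGT L1: taken
LDR r7, [r6] → r7=M[216]=15
AND r7, r7, #63 → r7=15&63=15
ADD r6, r6, #4 → r6=216+4=220
SUB r2, r2, #1 → r2=7-1=6
CMP r2, #6  (cmp 6,6)
BGT L1: not taken
XOR r7, r7, #7 → r7=15^7=8
STR r7, [216] → M[216]=8
halt.

220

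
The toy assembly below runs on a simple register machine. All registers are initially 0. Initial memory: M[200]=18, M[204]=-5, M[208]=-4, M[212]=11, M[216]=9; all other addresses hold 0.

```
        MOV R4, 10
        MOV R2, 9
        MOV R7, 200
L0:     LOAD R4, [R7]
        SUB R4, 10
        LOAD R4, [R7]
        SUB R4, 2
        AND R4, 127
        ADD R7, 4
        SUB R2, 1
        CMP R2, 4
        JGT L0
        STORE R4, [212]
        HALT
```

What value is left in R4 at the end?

7

MOV R4, 10 → R4=10
MOV R2, 9 → R2=9
MOV R7, 200 → R7=200
LOAD R4, [R7] → R4=M[200]=18
SUB R4, 10 → R4=18-10=8
LOAD R4, [R7] → R4=M[200]=18
SUB R4, 2 → R4=18-2=16
AND R4, 127 → R4=16&127=16
ADD R7, 4 → R7=200+4=204
SUB R2, 1 → R2=9-1=8
CMP R2, 4  (cmp 8,4)
JGT L0: taken
LOAD R4, [R7] → R4=M[204]=-5
SUB R4, 10 → R4=(-5)-10=-15
LOAD R4, [R7] → R4=M[204]=-5
SUB R4, 2 → R4=(-5)-2=-7
AND R4, 127 → R4=(-7)&127=121
ADD R7, 4 → R7=204+4=208
SUB R2, 1 → R2=8-1=7
CMP R2, 4  (cmp 7,4)
JGT L0: taken
LOAD R4, [R7] → R4=M[208]=-4
SUB R4, 10 → R4=(-4)-10=-14
LOAD R4, [R7] → R4=M[208]=-4
SUB R4, 2 → R4=(-4)-2=-6
AND R4, 127 → R4=(-6)&127=122
ADD R7, 4 → R7=208+4=212
SUB R2, 1 → R2=7-1=6
CMP R2, 4  (cmp 6,4)
JGT L0: taken
LOAD R4, [R7] → R4=M[212]=11
SUB R4, 10 → R4=11-10=1
LOAD R4, [R7] → R4=M[212]=11
SUB R4, 2 → R4=11-2=9
AND R4, 127 → R4=9&127=9
ADD R7, 4 → R7=212+4=216
SUB R2, 1 → R2=6-1=5
CMP R2, 4  (cmp 5,4)
JGT L0: taken
LOAD R4, [R7] → R4=M[216]=9
SUB R4, 10 → R4=9-10=-1
LOAD R4, [R7] → R4=M[216]=9
SUB R4, 2 → R4=9-2=7
AND R4, 127 → R4=7&127=7
ADD R7, 4 → R7=216+4=220
SUB R2, 1 → R2=5-1=4
CMP R2, 4  (cmp 4,4)
JGT L0: not taken
STORE R4, [212] → M[212]=7
halt.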